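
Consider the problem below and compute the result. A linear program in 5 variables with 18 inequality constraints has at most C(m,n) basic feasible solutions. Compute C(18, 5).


Each vertex corresponds to some choice of n active constraints out of m, so the number of vertices is at most C(m, n) = m! / (n!(m-n)!).
m = 18, n = 5
Numerator: 18 * 17 * 16 * 15 * 14
Denominator: 5! = 120
C(18, 5) = 8568


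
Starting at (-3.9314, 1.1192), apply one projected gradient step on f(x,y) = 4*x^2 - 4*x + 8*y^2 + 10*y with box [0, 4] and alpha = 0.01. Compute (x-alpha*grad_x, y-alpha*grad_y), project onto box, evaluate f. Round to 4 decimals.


Step 1: Compute gradient at (-3.9314, 1.1192).
grad_x = 2*4*-3.9314 - 4 = -35.4512
grad_y = 2*8*1.1192 + 10 = 27.9072
Step 2: Gradient step.
x_raw = -3.9314 - 0.01*-35.4512 = -3.5769
y_raw = 1.1192 - 0.01*27.9072 = 0.8401
Step 3: Project onto [0, 4].
x_proj = clip(-3.5769) = 0.0
y_proj = clip(0.8401) = 0.8401
Step 4: Evaluate f.
f(0.0, 0.8401) = 14.0478


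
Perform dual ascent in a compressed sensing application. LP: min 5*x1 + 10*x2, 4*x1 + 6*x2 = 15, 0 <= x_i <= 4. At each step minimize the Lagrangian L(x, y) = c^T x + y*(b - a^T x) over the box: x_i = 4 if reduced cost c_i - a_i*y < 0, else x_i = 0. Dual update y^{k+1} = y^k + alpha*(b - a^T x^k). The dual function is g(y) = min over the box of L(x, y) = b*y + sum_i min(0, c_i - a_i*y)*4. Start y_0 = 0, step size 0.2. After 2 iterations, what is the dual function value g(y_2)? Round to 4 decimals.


Dual ascent for LP: min 5*x1 + 10*x2, 4*x1 + 6*x2 = 15, 0 <= x_i <= 4
Step 1: y^k = 0.0, reduced costs: (5.0, 10.0)
  x^k = (0.0, 0.0), subgradient = b - a^T x = 15.0
  y^{k+1} = 0.0 + 0.2*15.0 = 3.0
Step 2: y^k = 3.0, reduced costs: (-7.0, -8.0)
  x^k = (4.0, 4.0), subgradient = b - a^T x = -25.0
  y^{k+1} = 3.0 + 0.2*-25.0 = -2.0
Dual objective at y_2 = -2.0: reduced costs (13.0, 22.0), box minimizer x = (0.0, 0.0)
g(y_2) = b*y + (c1 - a1*y)*x1 + (c2 - a2*y)*x2 = 15*(-2.0) + 13.0*0.0 + 22.0*0.0 = -30.0 + 0.0 + 0.0 = -30.0


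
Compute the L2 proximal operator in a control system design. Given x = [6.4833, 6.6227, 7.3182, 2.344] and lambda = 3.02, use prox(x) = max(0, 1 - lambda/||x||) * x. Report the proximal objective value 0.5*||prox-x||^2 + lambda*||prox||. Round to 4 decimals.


Step 1: Compute ||x||.
||x|| = 12.0393
Step 2: Compute scaling factor.
scale = max(0, 1 - 3.02/12.0393) = 0.7492
Step 3: prox(x) = [4.857, 4.9614, 5.4825, 1.756]
||prox(x)|| = 9.0193
Step 4: Proximal objective.
0.5*||prox-x||^2 = 4.5602
lambda*||prox|| = 27.2383
Total = 31.7984


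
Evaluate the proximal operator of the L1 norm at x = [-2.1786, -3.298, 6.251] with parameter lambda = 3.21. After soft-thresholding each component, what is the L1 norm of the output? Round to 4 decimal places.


Soft-thresholding with lambda = 3.21:
prox(-2.1786) = sign(-2.1786)*max(|-2.1786| - 3.21, 0) = 0.0
prox(-3.298) = sign(-3.298)*max(|-3.298| - 3.21, 0) = -0.088
prox(6.251) = sign(6.251)*max(|6.251| - 3.21, 0) = 3.041
prox(x) = [0.0, -0.088, 3.041]
||prox(x)||_1 = 0.0 + 0.088 + 3.041 = 3.129


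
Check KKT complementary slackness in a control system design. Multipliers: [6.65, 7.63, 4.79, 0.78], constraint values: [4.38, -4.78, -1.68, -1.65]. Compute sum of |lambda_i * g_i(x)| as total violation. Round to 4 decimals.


KKT complementary slackness check:
lambda_1 * g_1 = 6.65 * 4.38 = 29.127
lambda_2 * g_2 = 7.63 * -4.78 = -36.4714
lambda_3 * g_3 = 4.79 * -1.68 = -8.0472
lambda_4 * g_4 = 0.78 * -1.65 = -1.287
Total violation = 29.127 + 36.4714 + 8.0472 + 1.287 = 74.9326


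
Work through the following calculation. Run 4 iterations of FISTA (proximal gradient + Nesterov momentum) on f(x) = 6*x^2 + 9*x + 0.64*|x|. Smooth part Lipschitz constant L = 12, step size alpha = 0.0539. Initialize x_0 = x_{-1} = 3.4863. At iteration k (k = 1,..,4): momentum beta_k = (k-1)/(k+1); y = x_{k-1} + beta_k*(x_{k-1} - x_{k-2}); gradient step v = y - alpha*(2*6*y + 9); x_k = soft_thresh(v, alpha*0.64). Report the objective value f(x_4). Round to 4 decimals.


FISTA on f(x) = 6*x^2 + 9*x + 0.64*|x|
L = 12, alpha = 0.0539
Iteration 1: beta = 0.0, y = 3.4863 + 0.0*(3.4863 - 3.4863) = 3.4863
  grad(y) = 50.8356, v = y - alpha*grad = 0.7463
  prox(v) = soft_thresh(0.7463, 0.0345) = 0.7118
Iteration 2: beta = 0.3333, y = 0.7118 + 0.3333*(0.7118 - 3.4863) = -0.2131
  grad(y) = 6.443, v = y - alpha*grad = -0.5604
  prox(v) = soft_thresh(-0.5604, 0.0345) = -0.5259
Iteration 3: beta = 0.5, y = -0.5259 + 0.5*(-0.5259 - 0.7118) = -1.1447
  grad(y) = -4.7361, v = y - alpha*grad = -0.8894
  prox(v) = soft_thresh(-0.8894, 0.0345) = -0.8549
Iteration 4: beta = 0.6, y = -0.8549 + 0.6*(-0.8549 + 0.5259) = -1.0523
  grad(y) = -3.6279, v = y - alpha*grad = -0.8568
  prox(v) = soft_thresh(-0.8568, 0.0345) = -0.8223
f(x_4) = 6*(-0.8223)^2 + 9*(-0.8223) + 0.64*|-0.8223| = -2.8174


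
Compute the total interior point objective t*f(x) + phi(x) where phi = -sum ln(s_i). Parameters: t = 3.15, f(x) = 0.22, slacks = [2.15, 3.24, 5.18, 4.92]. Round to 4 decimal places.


Step 1: Compute log-barrier.
ln values: [0.7655, 1.1756, 1.6448, 1.5933]
phi = -(0.7655 + 1.1756 + 1.6448 + 1.5933) = -5.1792
Step 2: Compute augmented objective.
t*f(x) = 3.15*0.22 = 0.693
Total = 0.693 - 5.1792 = -4.4862


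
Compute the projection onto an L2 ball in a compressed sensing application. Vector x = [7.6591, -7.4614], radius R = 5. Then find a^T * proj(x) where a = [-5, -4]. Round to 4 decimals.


Step 1: Compute ||x|| (intermediates to 6 decimals).
||x|| = sqrt(7.6591^2 + (-7.4614)^2) = 10.692722
Step 2: Project.
Since ||x|| > R, scale = R/||x|| = 5/10.692722 = 0.467608, proj(x) = scale * x
proj(x) = [3.581456, -3.48901]
Step 3: Dot product.
a^T * proj(x) = -5*3.581456 - 4*(-3.48901) = -3.9512


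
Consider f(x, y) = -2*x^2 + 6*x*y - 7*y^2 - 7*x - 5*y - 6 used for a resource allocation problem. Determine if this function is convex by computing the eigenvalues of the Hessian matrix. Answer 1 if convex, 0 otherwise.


The Hessian of f(x,y) = -2*x^2 + 6*x*y - 7*y^2 - 7*x - 5*y - 6 is:
H = [[-4, 6], [6, -14]]
Trace = -4 - 14 = -18
Determinant = -4*-14 - (6)^2 = 20
Discriminant = (-18)^2 - 4*20 = 244.0
Eigenvalues: lambda_1 = -16.8102, lambda_2 = -1.1898
The function is not convex.

0


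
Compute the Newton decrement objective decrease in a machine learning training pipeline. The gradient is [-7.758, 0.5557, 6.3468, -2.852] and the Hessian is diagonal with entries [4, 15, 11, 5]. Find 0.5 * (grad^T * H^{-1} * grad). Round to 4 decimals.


Step 1: H is diagonal, so H^(-1) * g = [-1.9395, 0.037, 0.577, -0.5704].
Step 2: g^T H^(-1) g = sum_i g_i^2 / H_ii
  = (-7.758)^2/4 + (0.5557)^2/15 + (6.3468)^2/11 + (-2.852)^2/5
  = 15.0466 + 0.0206 + 3.662 + 1.6268 = 20.356
Step 3: Objective decrease = 0.5 * g^T H^(-1) g = 10.178


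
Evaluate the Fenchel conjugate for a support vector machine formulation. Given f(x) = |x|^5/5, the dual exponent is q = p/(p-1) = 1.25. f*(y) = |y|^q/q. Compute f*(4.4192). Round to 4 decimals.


The conjugate exponent q satisfies 1/p + 1/q = 1.
p = 5, so q = 5/(5 - 1) = 1.25
|y|^q = 4.4192^1.25 = 6.4074
f*(4.4192) = 6.4074 / 1.25 = 5.1259


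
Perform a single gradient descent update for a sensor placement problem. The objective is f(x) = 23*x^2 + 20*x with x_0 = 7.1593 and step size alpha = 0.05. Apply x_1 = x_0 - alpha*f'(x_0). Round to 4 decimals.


We compute the gradient at x_0 and apply the update.
f'(x) = 46*x + 20
f'(7.1593) = 46*7.1593 + 20 = 349.3278
x_1 = 7.1593 - 0.05*349.3278 = -10.3071


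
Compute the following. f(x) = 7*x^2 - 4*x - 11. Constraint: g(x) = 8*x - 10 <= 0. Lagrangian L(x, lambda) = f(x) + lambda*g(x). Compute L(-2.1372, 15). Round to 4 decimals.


Step 1: Evaluate f(x).
f(-2.1372) = 7*(-2.1372)^2 - 4*(-2.1372) - 11 = 29.5222
Step 2: Evaluate g(x).
g(-2.1372) = 8*-2.1372 - 10 = -27.0976
Step 3: Compute Lagrangian.
L = 29.5222 + 15*-27.0976 = -376.9418


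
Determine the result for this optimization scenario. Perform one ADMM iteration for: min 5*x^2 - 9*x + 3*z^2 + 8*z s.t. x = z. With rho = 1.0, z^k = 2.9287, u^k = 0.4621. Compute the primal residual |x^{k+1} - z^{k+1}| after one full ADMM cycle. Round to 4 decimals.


ADMM iteration with rho = 1.0, z^k = 2.9287, u^k = 0.4621
Step 1: x-update.
Minimize 5*x^2 - 9*x + (1.0/2)*(x - 2.9287 + 0.4621)^2
FOC: (2*5 + 1.0)*x = 9 + 1.0*(2.9287 - 0.4621)
x^{k+1} = 1.0424
Step 2: z-update.
Minimize 3*z^2 + 8*z + (1.0/2)*(1.0424 - z + 0.4621)^2
FOC: (2*3 + 1.0)*z = -8 + 1.0*(1.0424 + 0.4621)
z^{k+1} = -0.9279
Step 3: u-update.
u^{k+1} = 0.4621 + 1.0424 + 0.9279 = 2.4324
Step 4: Primal residual = |1.0424 + 0.9279| = 1.9703


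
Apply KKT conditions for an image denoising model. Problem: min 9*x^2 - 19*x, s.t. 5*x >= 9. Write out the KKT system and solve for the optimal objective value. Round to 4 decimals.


Step 1: Try lambda = 0 (constraint inactive).
x_unc = 19/(2*9) = 1.0556
Check: 5*1.0556 = 5.278 < 9 -- violated!
Step 2: Constraint must be active: 5*x = 9
x* = 9/5 = 1.8
lambda = (2*9*1.8 - 19)/5 = 2.68
Step 3: Compute optimal value.
f(x*) = 9*1.8^2 - 19*1.8 = -5.04


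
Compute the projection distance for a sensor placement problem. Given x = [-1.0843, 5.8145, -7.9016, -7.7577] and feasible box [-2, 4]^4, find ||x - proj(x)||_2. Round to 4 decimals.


Project each component onto [-2, 4].
clip(-1.0843) = -1.0843, clip(5.8145) = 4.0, clip(-7.9016) = -2.0, clip(-7.7577) = -2.0
Projection = [-1.0843, 4.0, -2.0, -2.0]
Squared diffs: [0.0, 3.2924, 34.8289, 33.1511]
Distance = sqrt(71.2724) = 8.4423


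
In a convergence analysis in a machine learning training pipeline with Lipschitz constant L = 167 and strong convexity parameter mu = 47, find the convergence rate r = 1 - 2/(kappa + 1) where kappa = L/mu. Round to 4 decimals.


Step 1: Compute the condition number.
kappa = L/mu = 167/47 = 3.5532
Step 2: Compute the convergence rate.
r = 1 - 2/(kappa + 1) = 1 - 2*mu/(L + mu) = (L - mu)/(L + mu) = 120/214 = 0.5607


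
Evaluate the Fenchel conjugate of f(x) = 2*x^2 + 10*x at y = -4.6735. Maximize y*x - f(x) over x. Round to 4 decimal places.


f*(y) = sup_x {y*x - a*x^2 - b*x} = sup_x {(y-b)*x - a*x^2}
FOC: (y - b) - 2a*x = 0 => x* = (y - b)/(2a)
x* = (-4.6735 - 10)/(2*2) = -3.6684
f*(-4.6735) = (y-b)^2/(4a) = (-4.6735 - 10)^2/(4*2)
= 215.3116/8 = 26.914


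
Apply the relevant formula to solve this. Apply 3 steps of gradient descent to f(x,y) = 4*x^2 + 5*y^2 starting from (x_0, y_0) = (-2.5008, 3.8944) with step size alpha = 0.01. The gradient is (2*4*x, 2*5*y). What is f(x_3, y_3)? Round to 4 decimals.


Gradient descent on f(x,y) = 4*x^2 + 5*y^2.
Starting point: (-2.5008, 3.8944), alpha = 0.01
Step 1: grad_x = 2*4*-2.5008 = -20.0064, grad_y = 2*5*3.8944 = 38.944
  x_1 = -2.5008 - 0.01*-20.0064 = -2.3007
  y_1 = 3.8944 - 0.01*38.944 = 3.505
Step 2: grad_x = 2*4*-2.3007 = -18.4059, grad_y = 2*5*3.505 = 35.0496
  x_2 = -2.3007 - 0.01*-18.4059 = -2.1167
  y_2 = 3.505 - 0.01*35.0496 = 3.1545
Step 3: grad_x = 2*4*-2.1167 = -16.9334, grad_y = 2*5*3.1545 = 31.5446
  x_3 = -2.1167 - 0.01*-16.9334 = -1.9473
  y_3 = 3.1545 - 0.01*31.5446 = 2.839
f(-1.9473, 2.839) = 4*(-1.9473)^2 + 5*2.839^2 = 55.4687


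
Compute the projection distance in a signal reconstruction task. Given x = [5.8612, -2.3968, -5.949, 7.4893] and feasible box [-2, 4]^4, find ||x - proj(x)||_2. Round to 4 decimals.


Project each component onto [-2, 4].
clip(5.8612) = 4.0, clip(-2.3968) = -2.0, clip(-5.949) = -2.0, clip(7.4893) = 4.0
Projection = [4.0, -2.0, -2.0, 4.0]
Squared diffs: [3.4641, 0.1575, 15.5946, 12.1752]
Distance = sqrt(31.3914) = 5.6028


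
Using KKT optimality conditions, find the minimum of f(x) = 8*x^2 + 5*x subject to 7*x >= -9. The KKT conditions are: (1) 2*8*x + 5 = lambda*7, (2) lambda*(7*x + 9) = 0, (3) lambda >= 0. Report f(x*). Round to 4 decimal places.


Step 1: Try lambda = 0 (constraint inactive).
Stationarity: 2*8*x + 5 = 0
x* = -5/(2*8) = -0.3125
Check constraint: 7*-0.3125 = -2.1875 >= -9 -- satisfied.
Step 2: Compute optimal value.
f(x*) = 8*(-0.3125)^2 + 5*(-0.3125) = -0.7813


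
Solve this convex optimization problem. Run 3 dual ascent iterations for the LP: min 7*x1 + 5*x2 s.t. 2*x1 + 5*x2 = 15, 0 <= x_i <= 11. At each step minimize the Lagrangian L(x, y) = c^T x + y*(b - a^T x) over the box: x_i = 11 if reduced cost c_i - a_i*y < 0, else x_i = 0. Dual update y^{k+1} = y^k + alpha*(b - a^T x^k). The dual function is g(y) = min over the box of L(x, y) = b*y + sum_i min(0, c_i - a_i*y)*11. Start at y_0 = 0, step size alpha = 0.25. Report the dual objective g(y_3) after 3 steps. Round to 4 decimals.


Dual ascent for LP: min 7*x1 + 5*x2, 2*x1 + 5*x2 = 15, 0 <= x_i <= 11
Step 1: y^k = 0.0, reduced costs: (7.0, 5.0)
  x^k = (0.0, 0.0), subgradient = b - a^T x = 15.0
  y^{k+1} = 0.0 + 0.25*15.0 = 3.75
Step 2: y^k = 3.75, reduced costs: (-0.5, -13.75)
  x^k = (11.0, 11.0), subgradient = b - a^T x = -62.0
  y^{k+1} = 3.75 + 0.25*-62.0 = -11.75
Step 3: y^k = -11.75, reduced costs: (30.5, 63.75)
  x^k = (0.0, 0.0), subgradient = b - a^T x = 15.0
  y^{k+1} = -11.75 + 0.25*15.0 = -8.0
Dual objective at y_3 = -8.0: reduced costs (23.0, 45.0), box minimizer x = (0.0, 0.0)
g(y_3) = b*y + (c1 - a1*y)*x1 + (c2 - a2*y)*x2 = 15*(-8.0) + 23.0*0.0 + 45.0*0.0 = -120.0 + 0.0 + 0.0 = -120.0


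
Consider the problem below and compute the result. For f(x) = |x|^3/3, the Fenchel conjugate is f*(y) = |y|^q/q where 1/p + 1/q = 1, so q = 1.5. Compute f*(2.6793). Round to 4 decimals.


The conjugate exponent q satisfies 1/p + 1/q = 1.
p = 3, so q = 3/(3 - 1) = 1.5
|y|^q = 2.6793^1.5 = 4.3856
f*(2.6793) = 4.3856 / 1.5 = 2.9238


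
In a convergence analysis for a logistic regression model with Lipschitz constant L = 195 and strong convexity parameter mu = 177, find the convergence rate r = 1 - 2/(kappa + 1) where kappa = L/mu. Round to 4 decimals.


Step 1: Compute the condition number.
kappa = L/mu = 195/177 = 1.1017
Step 2: Compute the convergence rate.
r = 1 - 2/(kappa + 1) = 1 - 2*mu/(L + mu) = (L - mu)/(L + mu) = 18/372 = 0.0484


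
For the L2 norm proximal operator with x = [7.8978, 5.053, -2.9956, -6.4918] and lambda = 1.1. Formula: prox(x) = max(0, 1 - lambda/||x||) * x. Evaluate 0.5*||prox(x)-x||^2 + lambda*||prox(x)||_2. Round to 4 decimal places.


Step 1: Compute ||x||.
||x|| = 11.7909
Step 2: Compute scaling factor.
scale = max(0, 1 - 1.1/11.7909) = 0.9067
Step 3: prox(x) = [7.161, 4.5816, -2.7161, -5.8862]
||prox(x)|| = 10.6909
Step 4: Proximal objective.
0.5*||prox-x||^2 = 0.605
lambda*||prox|| = 11.76
Total = 12.365


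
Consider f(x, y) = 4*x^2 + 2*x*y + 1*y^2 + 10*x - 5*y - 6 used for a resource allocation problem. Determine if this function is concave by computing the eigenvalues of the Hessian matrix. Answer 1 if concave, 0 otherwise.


The Hessian of f(x,y) = 4*x^2 + 2*x*y + 1*y^2 + 10*x - 5*y - 6 is:
H = [[8, 2], [2, 2]]
Trace = 8 + 2 = 10
Determinant = 8*2 - (2)^2 = 12
Discriminant = (10)^2 - 4*12 = 52.0
Eigenvalues: lambda_1 = 1.3944, lambda_2 = 8.6056
The function is not concave.

0


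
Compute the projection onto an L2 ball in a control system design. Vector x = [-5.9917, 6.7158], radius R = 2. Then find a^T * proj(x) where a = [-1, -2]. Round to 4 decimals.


Step 1: Compute ||x|| (intermediates to 6 decimals).
||x|| = sqrt((-5.9917)^2 + 6.7158^2) = 9.000135
Step 2: Project.
Since ||x|| > R, scale = R/||x|| = 2/9.000135 = 0.222219, proj(x) = scale * x
proj(x) = [-1.33147, 1.492378]
Step 3: Dot product.
a^T * proj(x) = -1*(-1.33147) - 2*1.492378 = -1.6533


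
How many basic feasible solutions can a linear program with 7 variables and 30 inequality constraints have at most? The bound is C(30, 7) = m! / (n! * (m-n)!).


Each vertex corresponds to some choice of n active constraints out of m, so the number of vertices is at most C(m, n) = m! / (n!(m-n)!).
m = 30, n = 7
Numerator: 30 * 29 * 28 * 27 * 26 * 25 * 24
Denominator: 7! = 5040
C(30, 7) = 2035800


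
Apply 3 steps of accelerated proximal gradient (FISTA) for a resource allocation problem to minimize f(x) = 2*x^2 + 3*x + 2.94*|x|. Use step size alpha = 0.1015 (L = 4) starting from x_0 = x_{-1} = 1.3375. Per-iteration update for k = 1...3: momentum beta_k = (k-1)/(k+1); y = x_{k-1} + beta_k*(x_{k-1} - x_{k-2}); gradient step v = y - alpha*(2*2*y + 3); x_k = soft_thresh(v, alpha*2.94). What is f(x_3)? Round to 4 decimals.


FISTA on f(x) = 2*x^2 + 3*x + 2.94*|x|
L = 4, alpha = 0.1015
Iteration 1: beta = 0.0, y = 1.3375 + 0.0*(1.3375 - 1.3375) = 1.3375
  grad(y) = 8.35, v = y - alpha*grad = 0.49
  prox(v) = soft_thresh(0.49, 0.2984) = 0.1916
Iteration 2: beta = 0.3333, y = 0.1916 + 0.3333*(0.1916 - 1.3375) = -0.1904
  grad(y) = 2.2383, v = y - alpha*grad = -0.4176
  prox(v) = soft_thresh(-0.4176, 0.2984) = -0.1192
Iteration 3: beta = 0.5, y = -0.1192 + 0.5*(-0.1192 - 0.1916) = -0.2746
  grad(y) = 1.9017, v = y - alpha*grad = -0.4676
  prox(v) = soft_thresh(-0.4676, 0.2984) = -0.1692
f(x_3) = 2*(-0.1692)^2 + 3*(-0.1692) + 2.94*|-0.1692| = 0.0471


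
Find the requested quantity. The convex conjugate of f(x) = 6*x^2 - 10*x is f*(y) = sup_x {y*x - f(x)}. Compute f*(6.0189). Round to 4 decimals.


f*(y) = sup_x {y*x - a*x^2 - b*x} = sup_x {(y-b)*x - a*x^2}
FOC: (y - b) - 2a*x = 0 => x* = (y - b)/(2a)
x* = (6.0189 + 10)/(2*6) = 1.3349
f*(6.0189) = (y-b)^2/(4a) = (6.0189 + 10)^2/(4*6)
= 256.6052/24 = 10.6919


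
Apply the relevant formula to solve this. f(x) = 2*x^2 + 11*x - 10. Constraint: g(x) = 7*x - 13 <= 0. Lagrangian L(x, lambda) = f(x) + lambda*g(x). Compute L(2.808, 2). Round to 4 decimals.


Step 1: Evaluate f(x).
f(2.808) = 2*2.808^2 + 11*2.808 - 10 = 36.6577
Step 2: Evaluate g(x).
g(2.808) = 7*2.808 - 13 = 6.656
Step 3: Compute Lagrangian.
L = 36.6577 + 2*6.656 = 49.9697


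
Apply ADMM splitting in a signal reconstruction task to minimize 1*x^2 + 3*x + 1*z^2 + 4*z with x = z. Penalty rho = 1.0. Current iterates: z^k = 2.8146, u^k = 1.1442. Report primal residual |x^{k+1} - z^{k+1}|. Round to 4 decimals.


ADMM iteration with rho = 1.0, z^k = 2.8146, u^k = 1.1442
Step 1: x-update.
Minimize 1*x^2 + 3*x + (1.0/2)*(x - 2.8146 + 1.1442)^2
FOC: (2*1 + 1.0)*x = -3 + 1.0*(2.8146 - 1.1442)
x^{k+1} = -0.4432
Step 2: z-update.
Minimize 1*z^2 + 4*z + (1.0/2)*(-0.4432 - z + 1.1442)^2
FOC: (2*1 + 1.0)*z = -4 + 1.0*(-0.4432 + 1.1442)
z^{k+1} = -1.0997
Step 3: u-update.
u^{k+1} = 1.1442 - 0.4432 + 1.0997 = 1.8007
Step 4: Primal residual = |-0.4432 + 1.0997| = 0.6565


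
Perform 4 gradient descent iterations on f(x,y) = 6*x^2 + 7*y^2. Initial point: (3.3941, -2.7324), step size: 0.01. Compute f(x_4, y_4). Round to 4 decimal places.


Gradient descent on f(x,y) = 6*x^2 + 7*y^2.
Starting point: (3.3941, -2.7324), alpha = 0.01
Step 1: grad_x = 2*6*3.3941 = 40.7292, grad_y = 2*7*-2.7324 = -38.2536
  x_1 = 3.3941 - 0.01*40.7292 = 2.9868
  y_1 = -2.7324 - 0.01*-38.2536 = -2.3499
Step 2: grad_x = 2*6*2.9868 = 35.8417, grad_y = 2*7*-2.3499 = -32.8981
  x_2 = 2.9868 - 0.01*35.8417 = 2.6284
  y_2 = -2.3499 - 0.01*-32.8981 = -2.0209
Step 3: grad_x = 2*6*2.6284 = 31.5407, grad_y = 2*7*-2.0209 = -28.2924
  x_3 = 2.6284 - 0.01*31.5407 = 2.313
  y_3 = -2.0209 - 0.01*-28.2924 = -1.738
Step 4: grad_x = 2*6*2.313 = 27.7558, grad_y = 2*7*-1.738 = -24.3314
  x_4 = 2.313 - 0.01*27.7558 = 2.0354
  y_4 = -1.738 - 0.01*-24.3314 = -1.4946
f(2.0354, -1.4946) = 6*2.0354^2 + 7*(-1.4946)^2 = 40.4955


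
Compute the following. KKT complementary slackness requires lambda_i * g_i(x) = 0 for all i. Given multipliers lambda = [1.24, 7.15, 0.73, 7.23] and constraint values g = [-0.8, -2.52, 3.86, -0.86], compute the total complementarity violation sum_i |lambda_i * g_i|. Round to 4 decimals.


KKT complementary slackness check:
lambda_1 * g_1 = 1.24 * -0.8 = -0.992
lambda_2 * g_2 = 7.15 * -2.52 = -18.018
lambda_3 * g_3 = 0.73 * 3.86 = 2.8178
lambda_4 * g_4 = 7.23 * -0.86 = -6.2178
Total violation = 0.992 + 18.018 + 2.8178 + 6.2178 = 28.0456


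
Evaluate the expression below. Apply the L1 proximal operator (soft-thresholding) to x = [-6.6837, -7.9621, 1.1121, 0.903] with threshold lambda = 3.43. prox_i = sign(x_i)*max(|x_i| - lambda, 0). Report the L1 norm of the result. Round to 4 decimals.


Soft-thresholding with lambda = 3.43:
prox(-6.6837) = sign(-6.6837)*max(|-6.6837| - 3.43, 0) = -3.2537
prox(-7.9621) = sign(-7.9621)*max(|-7.9621| - 3.43, 0) = -4.5321
prox(1.1121) = sign(1.1121)*max(|1.1121| - 3.43, 0) = 0.0
prox(0.903) = sign(0.903)*max(|0.903| - 3.43, 0) = 0.0
prox(x) = [-3.2537, -4.5321, 0.0, 0.0]
||prox(x)||_1 = 3.2537 + 4.5321 + 0.0 + 0.0 = 7.7858


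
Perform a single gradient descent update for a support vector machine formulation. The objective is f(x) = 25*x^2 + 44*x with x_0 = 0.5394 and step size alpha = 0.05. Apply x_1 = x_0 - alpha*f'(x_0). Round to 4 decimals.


We compute the gradient at x_0 and apply the update.
f'(x) = 50*x + 44
f'(0.5394) = 50*0.5394 + 44 = 70.97
x_1 = 0.5394 - 0.05*70.97 = -3.0091


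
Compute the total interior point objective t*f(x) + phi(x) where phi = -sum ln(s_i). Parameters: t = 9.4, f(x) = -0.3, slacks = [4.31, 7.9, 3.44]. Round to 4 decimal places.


Step 1: Compute log-barrier.
ln values: [1.4609, 2.0669, 1.2355]
phi = -(1.4609 + 2.0669 + 1.2355) = -4.7633
Step 2: Compute augmented objective.
t*f(x) = 9.4*-0.3 = -2.82
Total = -2.82 - 4.7633 = -7.5833


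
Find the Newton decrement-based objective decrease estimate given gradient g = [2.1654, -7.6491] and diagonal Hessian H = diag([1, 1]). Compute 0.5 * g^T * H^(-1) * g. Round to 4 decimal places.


Step 1: H is diagonal, so H^(-1) * g = [2.1654, -7.6491].
Step 2: g^T H^(-1) g = sum_i g_i^2 / H_ii
  = (2.1654)^2/1 + (-7.6491)^2/1
  = 4.689 + 58.5087 = 63.1977
Step 3: Objective decrease = 0.5 * g^T H^(-1) g = 31.5988


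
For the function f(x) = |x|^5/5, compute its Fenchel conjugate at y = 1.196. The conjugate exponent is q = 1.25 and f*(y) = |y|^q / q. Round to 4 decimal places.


The conjugate exponent q satisfies 1/p + 1/q = 1.
p = 5, so q = 5/(5 - 1) = 1.25
|y|^q = 1.196^1.25 = 1.2507
f*(1.196) = 1.2507 / 1.25 = 1.0006


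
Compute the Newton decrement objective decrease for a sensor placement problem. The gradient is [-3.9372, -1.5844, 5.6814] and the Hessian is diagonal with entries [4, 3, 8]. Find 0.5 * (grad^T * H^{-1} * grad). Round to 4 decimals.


Step 1: H is diagonal, so H^(-1) * g = [-0.9843, -0.5281, 0.7102].
Step 2: g^T H^(-1) g = sum_i g_i^2 / H_ii
  = (-3.9372)^2/4 + (-1.5844)^2/3 + (5.6814)^2/8
  = 3.8754 + 0.8368 + 4.0348 = 8.7469
Step 3: Objective decrease = 0.5 * g^T H^(-1) g = 4.3735


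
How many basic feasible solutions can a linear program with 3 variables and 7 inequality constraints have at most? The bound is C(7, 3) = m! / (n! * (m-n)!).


Each vertex corresponds to some choice of n active constraints out of m, so the number of vertices is at most C(m, n) = m! / (n!(m-n)!).
m = 7, n = 3
Numerator: 7 * 6 * 5
Denominator: 3! = 6
C(7, 3) = 35


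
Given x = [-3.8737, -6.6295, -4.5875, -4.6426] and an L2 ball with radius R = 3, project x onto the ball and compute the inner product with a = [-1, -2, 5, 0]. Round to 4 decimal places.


Step 1: Compute ||x|| (intermediates to 6 decimals).
||x|| = sqrt((-3.8737)^2 + (-6.6295)^2 + (-4.5875)^2 + (-4.6426)^2) = 10.077436
Step 2: Project.
Since ||x|| > R, scale = R/||x|| = 3/10.077436 = 0.297695, proj(x) = scale * x
proj(x) = [-1.153181, -1.973569, -1.365676, -1.382079]
Step 3: Dot product.
a^T * proj(x) = -1*(-1.153181) - 2*(-1.973569) + 5*(-1.365676) + 0*(-1.382079) = -1.7281


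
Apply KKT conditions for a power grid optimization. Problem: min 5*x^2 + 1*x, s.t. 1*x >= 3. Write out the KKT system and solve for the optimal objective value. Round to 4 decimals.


Step 1: Try lambda = 0 (constraint inactive).
x_unc = -1/(2*5) = -0.1
Check: 1*-0.1 = -0.1 < 3 -- violated!
Step 2: Constraint must be active: 1*x = 3
x* = 3/1 = 3.0
lambda = (2*5*3.0 + 1)/1 = 31.0
Step 3: Compute optimal value.
f(x*) = 5*3.0^2 + 1*3.0 = 48.0


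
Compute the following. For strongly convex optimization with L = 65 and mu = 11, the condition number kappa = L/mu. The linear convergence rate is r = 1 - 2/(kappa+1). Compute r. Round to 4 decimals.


Step 1: Compute the condition number.
kappa = L/mu = 65/11 = 5.9091
Step 2: Compute the convergence rate.
r = 1 - 2/(kappa + 1) = 1 - 2*mu/(L + mu) = (L - mu)/(L + mu) = 54/76 = 0.7105


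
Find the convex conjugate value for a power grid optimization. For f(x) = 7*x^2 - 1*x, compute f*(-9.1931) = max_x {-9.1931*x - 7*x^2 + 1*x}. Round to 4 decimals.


f*(y) = sup_x {y*x - a*x^2 - b*x} = sup_x {(y-b)*x - a*x^2}
FOC: (y - b) - 2a*x = 0 => x* = (y - b)/(2a)
x* = (-9.1931 + 1)/(2*7) = -0.5852
f*(-9.1931) = (y-b)^2/(4a) = (-9.1931 + 1)^2/(4*7)
= 67.1269/28 = 2.3974


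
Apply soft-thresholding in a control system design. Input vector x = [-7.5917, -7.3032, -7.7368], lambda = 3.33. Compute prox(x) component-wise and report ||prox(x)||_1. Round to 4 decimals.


Soft-thresholding with lambda = 3.33:
prox(-7.5917) = sign(-7.5917)*max(|-7.5917| - 3.33, 0) = -4.2617
prox(-7.3032) = sign(-7.3032)*max(|-7.3032| - 3.33, 0) = -3.9732
prox(-7.7368) = sign(-7.7368)*max(|-7.7368| - 3.33, 0) = -4.4068
prox(x) = [-4.2617, -3.9732, -4.4068]
||prox(x)||_1 = 4.2617 + 3.9732 + 4.4068 = 12.6417


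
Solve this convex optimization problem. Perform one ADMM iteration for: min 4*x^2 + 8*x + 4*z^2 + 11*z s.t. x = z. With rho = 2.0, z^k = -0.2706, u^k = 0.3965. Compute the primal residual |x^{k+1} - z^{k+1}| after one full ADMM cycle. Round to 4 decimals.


ADMM iteration with rho = 2.0, z^k = -0.2706, u^k = 0.3965
Step 1: x-update.
Minimize 4*x^2 + 8*x + (2.0/2)*(x + 0.2706 + 0.3965)^2
FOC: (2*4 + 2.0)*x = -8 + 2.0*(-0.2706 - 0.3965)
x^{k+1} = -0.9334
Step 2: z-update.
Minimize 4*z^2 + 11*z + (2.0/2)*(-0.9334 - z + 0.3965)^2
FOC: (2*4 + 2.0)*z = -11 + 2.0*(-0.9334 + 0.3965)
z^{k+1} = -1.2074
Step 3: u-update.
u^{k+1} = 0.3965 - 0.9334 + 1.2074 = 0.6705
Step 4: Primal residual = |-0.9334 + 1.2074| = 0.274


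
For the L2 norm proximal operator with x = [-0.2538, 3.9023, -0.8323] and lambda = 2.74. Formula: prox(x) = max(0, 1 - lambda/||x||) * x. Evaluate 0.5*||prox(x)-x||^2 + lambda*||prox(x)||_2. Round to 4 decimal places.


Step 1: Compute ||x||.
||x|| = 3.9981
Step 2: Compute scaling factor.
scale = max(0, 1 - 2.74/3.9981) = 0.3147
Step 3: prox(x) = [-0.0799, 1.228, -0.2619]
||prox(x)|| = 1.2581
Step 4: Proximal objective.
0.5*||prox-x||^2 = 3.7538
lambda*||prox|| = 3.4472
Total = 7.2011


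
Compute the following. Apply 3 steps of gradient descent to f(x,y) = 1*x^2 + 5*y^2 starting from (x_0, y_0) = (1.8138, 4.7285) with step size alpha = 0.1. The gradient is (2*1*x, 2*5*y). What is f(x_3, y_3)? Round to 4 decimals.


Gradient descent on f(x,y) = 1*x^2 + 5*y^2.
Starting point: (1.8138, 4.7285), alpha = 0.1
Step 1: grad_x = 2*1*1.8138 = 3.6276, grad_y = 2*5*4.7285 = 47.285
  x_1 = 1.8138 - 0.1*3.6276 = 1.451
  y_1 = 4.7285 - 0.1*47.285 = 0.0
Step 2: grad_x = 2*1*1.451 = 2.9021, grad_y = 2*5*0.0 = 0.0
  x_2 = 1.451 - 0.1*2.9021 = 1.1608
  y_2 = 0.0 - 0.1*0.0 = 0.0
Step 3: grad_x = 2*1*1.1608 = 2.3217, grad_y = 2*5*0.0 = 0.0
  x_3 = 1.1608 - 0.1*2.3217 = 0.9287
  y_3 = 0.0 - 0.1*0.0 = 0.0
f(0.9287, 0.0) = 1*0.9287^2 + 5*0.0^2 = 0.8624


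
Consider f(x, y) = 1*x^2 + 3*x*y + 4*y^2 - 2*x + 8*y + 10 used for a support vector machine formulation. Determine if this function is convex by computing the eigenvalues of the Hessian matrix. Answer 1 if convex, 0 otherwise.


The Hessian of f(x,y) = 1*x^2 + 3*x*y + 4*y^2 - 2*x + 8*y + 10 is:
H = [[2, 3], [3, 8]]
Trace = 2 + 8 = 10
Determinant = 2*8 - (3)^2 = 7
Discriminant = (10)^2 - 4*7 = 72.0
Eigenvalues: lambda_1 = 0.7574, lambda_2 = 9.2426
The function is convex.

1


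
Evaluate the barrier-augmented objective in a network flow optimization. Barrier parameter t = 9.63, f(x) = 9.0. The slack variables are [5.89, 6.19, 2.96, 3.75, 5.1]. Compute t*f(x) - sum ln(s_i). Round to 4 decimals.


Step 1: Compute log-barrier.
ln values: [1.7733, 1.8229, 1.0852, 1.3218, 1.6292]
phi = -(1.7733 + 1.8229 + 1.0852 + 1.3218 + 1.6292) = -7.6324
Step 2: Compute augmented objective.
t*f(x) = 9.63*9.0 = 86.67
Total = 86.67 - 7.6324 = 79.0376


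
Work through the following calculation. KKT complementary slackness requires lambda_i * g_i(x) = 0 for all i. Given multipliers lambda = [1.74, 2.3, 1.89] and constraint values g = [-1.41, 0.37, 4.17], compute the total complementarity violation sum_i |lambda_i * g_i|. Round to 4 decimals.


KKT complementary slackness check:
lambda_1 * g_1 = 1.74 * -1.41 = -2.4534
lambda_2 * g_2 = 2.3 * 0.37 = 0.851
lambda_3 * g_3 = 1.89 * 4.17 = 7.8813
Total violation = 2.4534 + 0.851 + 7.8813 = 11.1857


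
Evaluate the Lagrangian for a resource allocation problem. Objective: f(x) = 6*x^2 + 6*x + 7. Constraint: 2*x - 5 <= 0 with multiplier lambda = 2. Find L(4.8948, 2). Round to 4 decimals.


Step 1: Evaluate f(x).
f(4.8948) = 6*4.8948^2 + 6*4.8948 + 7 = 180.1232
Step 2: Evaluate g(x).
g(4.8948) = 2*4.8948 - 5 = 4.7896
Step 3: Compute Lagrangian.
L = 180.1232 + 2*4.7896 = 189.7024


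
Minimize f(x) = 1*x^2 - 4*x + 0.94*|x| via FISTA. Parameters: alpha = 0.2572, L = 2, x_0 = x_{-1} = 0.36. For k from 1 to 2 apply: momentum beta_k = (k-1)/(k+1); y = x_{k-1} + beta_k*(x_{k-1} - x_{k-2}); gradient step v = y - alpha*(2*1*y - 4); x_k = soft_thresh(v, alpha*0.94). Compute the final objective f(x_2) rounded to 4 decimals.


FISTA on f(x) = 1*x^2 - 4*x + 0.94*|x|
L = 2, alpha = 0.2572
Iteration 1: beta = 0.0, y = 0.36 + 0.0*(0.36 - 0.36) = 0.36
  grad(y) = -3.28, v = y - alpha*grad = 1.2036
  prox(v) = soft_thresh(1.2036, 0.2418) = 0.9618
Iteration 2: beta = 0.3333, y = 0.9618 + 0.3333*(0.9618 - 0.36) = 1.1625
  grad(y) = -1.6751, v = y - alpha*grad = 1.5933
  prox(v) = soft_thresh(1.5933, 0.2418) = 1.3515
f(x_2) = 1*1.3515^2 - 4*1.3515 + 0.94*|1.3515| = -2.309


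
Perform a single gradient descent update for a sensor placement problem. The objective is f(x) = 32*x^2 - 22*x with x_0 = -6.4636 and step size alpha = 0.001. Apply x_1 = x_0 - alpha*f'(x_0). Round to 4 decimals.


We compute the gradient at x_0 and apply the update.
f'(x) = 64*x - 22
f'(-6.4636) = 64*-6.4636 - 22 = -435.6704
x_1 = -6.4636 - 0.001*-435.6704 = -6.0279


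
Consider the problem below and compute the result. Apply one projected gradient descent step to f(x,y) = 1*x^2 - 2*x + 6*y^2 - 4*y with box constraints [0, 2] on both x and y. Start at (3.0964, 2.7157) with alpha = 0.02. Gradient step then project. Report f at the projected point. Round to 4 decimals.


Step 1: Compute gradient at (3.0964, 2.7157).
grad_x = 2*1*3.0964 - 2 = 4.1928
grad_y = 2*6*2.7157 - 4 = 28.5884
Step 2: Gradient step.
x_raw = 3.0964 - 0.02*4.1928 = 3.0125
y_raw = 2.7157 - 0.02*28.5884 = 2.1439
Step 3: Project onto [0, 2].
x_proj = clip(3.0125) = 2.0
y_proj = clip(2.1439) = 2.0
Step 4: Evaluate f.
f(2.0, 2.0) = 16.0


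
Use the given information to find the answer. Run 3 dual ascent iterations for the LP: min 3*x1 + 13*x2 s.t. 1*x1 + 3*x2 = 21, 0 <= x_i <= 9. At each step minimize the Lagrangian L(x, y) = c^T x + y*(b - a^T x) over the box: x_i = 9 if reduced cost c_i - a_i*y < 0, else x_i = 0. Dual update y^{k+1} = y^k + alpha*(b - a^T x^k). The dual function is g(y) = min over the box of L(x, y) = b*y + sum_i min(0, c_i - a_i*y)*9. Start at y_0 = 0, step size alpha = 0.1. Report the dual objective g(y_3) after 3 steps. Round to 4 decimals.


Dual ascent for LP: min 3*x1 + 13*x2, 1*x1 + 3*x2 = 21, 0 <= x_i <= 9
Step 1: y^k = 0.0, reduced costs: (3.0, 13.0)
  x^k = (0.0, 0.0), subgradient = b - a^T x = 21.0
  y^{k+1} = 0.0 + 0.1*21.0 = 2.1
Step 2: y^k = 2.1, reduced costs: (0.9, 6.7)
  x^k = (0.0, 0.0), subgradient = b - a^T x = 21.0
  y^{k+1} = 2.1 + 0.1*21.0 = 4.2
Step 3: y^k = 4.2, reduced costs: (-1.2, 0.4)
  x^k = (9.0, 0.0), subgradient = b - a^T x = 12.0
  y^{k+1} = 4.2 + 0.1*12.0 = 5.4
Dual objective at y_3 = 5.4: reduced costs (-2.4, -3.2), box minimizer x = (9.0, 9.0)
g(y_3) = b*y + (c1 - a1*y)*x1 + (c2 - a2*y)*x2 = 21*5.4 + (-2.4)*9.0 + (-3.2)*9.0 = 113.4 - 21.6 - 28.8 = 63.0


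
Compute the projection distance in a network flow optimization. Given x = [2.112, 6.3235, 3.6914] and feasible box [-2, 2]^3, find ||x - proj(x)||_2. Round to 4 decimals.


Project each component onto [-2, 2].
clip(2.112) = 2.0, clip(6.3235) = 2.0, clip(3.6914) = 2.0
Projection = [2.0, 2.0, 2.0]
Squared diffs: [0.0125, 18.6927, 2.8608]
Distance = sqrt(21.566) = 4.6439


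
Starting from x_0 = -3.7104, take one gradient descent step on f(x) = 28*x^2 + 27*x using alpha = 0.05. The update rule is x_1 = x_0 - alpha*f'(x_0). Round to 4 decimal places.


We compute the gradient at x_0 and apply the update.
f'(x) = 56*x + 27
f'(-3.7104) = 56*-3.7104 + 27 = -180.7824
x_1 = -3.7104 - 0.05*-180.7824 = 5.3287


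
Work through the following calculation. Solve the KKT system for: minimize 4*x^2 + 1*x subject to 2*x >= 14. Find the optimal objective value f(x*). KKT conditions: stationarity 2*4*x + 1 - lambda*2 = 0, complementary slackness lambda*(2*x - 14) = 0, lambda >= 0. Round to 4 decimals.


Step 1: Try lambda = 0 (constraint inactive).
x_unc = -1/(2*4) = -0.125
Check: 2*-0.125 = -0.25 < 14 -- violated!
Step 2: Constraint must be active: 2*x = 14
x* = 14/2 = 7.0
lambda = (2*4*7.0 + 1)/2 = 28.5
Step 3: Compute optimal value.
f(x*) = 4*7.0^2 + 1*7.0 = 203.0


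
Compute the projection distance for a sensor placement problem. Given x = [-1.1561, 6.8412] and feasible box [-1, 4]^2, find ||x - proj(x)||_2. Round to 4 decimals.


Project each component onto [-1, 4].
clip(-1.1561) = -1.0, clip(6.8412) = 4.0
Projection = [-1.0, 4.0]
Squared diffs: [0.0244, 8.0724]
Distance = sqrt(8.0968) = 2.8455


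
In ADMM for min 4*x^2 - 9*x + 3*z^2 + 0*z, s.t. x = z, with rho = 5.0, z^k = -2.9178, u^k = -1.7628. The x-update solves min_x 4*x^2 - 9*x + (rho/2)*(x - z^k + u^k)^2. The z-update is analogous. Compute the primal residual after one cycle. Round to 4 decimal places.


ADMM iteration with rho = 5.0, z^k = -2.9178, u^k = -1.7628
Step 1: x-update.
Minimize 4*x^2 - 9*x + (5.0/2)*(x + 2.9178 - 1.7628)^2
FOC: (2*4 + 5.0)*x = 9 + 5.0*(-2.9178 + 1.7628)
x^{k+1} = 0.2481
Step 2: z-update.
Minimize 3*z^2 + 0*z + (5.0/2)*(0.2481 - z - 1.7628)^2
FOC: (2*3 + 5.0)*z = 0 + 5.0*(0.2481 - 1.7628)
z^{k+1} = -0.6885
Step 3: u-update.
u^{k+1} = -1.7628 + 0.2481 + 0.6885 = -0.8262
Step 4: Primal residual = |0.2481 + 0.6885| = 0.9366


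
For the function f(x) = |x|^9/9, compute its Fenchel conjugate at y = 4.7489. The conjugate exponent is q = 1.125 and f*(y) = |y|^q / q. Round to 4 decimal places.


The conjugate exponent q satisfies 1/p + 1/q = 1.
p = 9, so q = 9/(9 - 1) = 1.125
|y|^q = 4.7489^1.125 = 5.7699
f*(4.7489) = 5.7699 / 1.125 = 5.1288


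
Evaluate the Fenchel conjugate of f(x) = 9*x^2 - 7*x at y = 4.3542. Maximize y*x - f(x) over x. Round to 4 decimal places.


f*(y) = sup_x {y*x - a*x^2 - b*x} = sup_x {(y-b)*x - a*x^2}
FOC: (y - b) - 2a*x = 0 => x* = (y - b)/(2a)
x* = (4.3542 + 7)/(2*9) = 0.6308
f*(4.3542) = (y-b)^2/(4a) = (4.3542 + 7)^2/(4*9)
= 128.9179/36 = 3.5811


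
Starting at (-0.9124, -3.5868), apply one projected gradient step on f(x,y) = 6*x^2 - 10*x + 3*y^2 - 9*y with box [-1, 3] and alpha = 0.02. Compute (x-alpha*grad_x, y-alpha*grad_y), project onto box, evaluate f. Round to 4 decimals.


Step 1: Compute gradient at (-0.9124, -3.5868).
grad_x = 2*6*-0.9124 - 10 = -20.9488
grad_y = 2*3*-3.5868 - 9 = -30.5208
Step 2: Gradient step.
x_raw = -0.9124 - 0.02*-20.9488 = -0.4934
y_raw = -3.5868 - 0.02*-30.5208 = -2.9764
Step 3: Project onto [-1, 3].
x_proj = clip(-0.4934) = -0.4934
y_proj = clip(-2.9764) = -1.0
Step 4: Evaluate f.
f(-0.4934, -1.0) = 18.395


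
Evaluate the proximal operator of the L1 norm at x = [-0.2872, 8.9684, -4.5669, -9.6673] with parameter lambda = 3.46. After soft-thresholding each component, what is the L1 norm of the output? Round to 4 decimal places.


Soft-thresholding with lambda = 3.46:
prox(-0.2872) = sign(-0.2872)*max(|-0.2872| - 3.46, 0) = 0.0
prox(8.9684) = sign(8.9684)*max(|8.9684| - 3.46, 0) = 5.5084
prox(-4.5669) = sign(-4.5669)*max(|-4.5669| - 3.46, 0) = -1.1069
prox(-9.6673) = sign(-9.6673)*max(|-9.6673| - 3.46, 0) = -6.2073
prox(x) = [0.0, 5.5084, -1.1069, -6.2073]
||prox(x)||_1 = 0.0 + 5.5084 + 1.1069 + 6.2073 = 12.8226


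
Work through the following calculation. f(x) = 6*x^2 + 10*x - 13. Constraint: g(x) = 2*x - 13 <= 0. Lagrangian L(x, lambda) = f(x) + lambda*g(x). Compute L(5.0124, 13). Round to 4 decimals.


Step 1: Evaluate f(x).
f(5.0124) = 6*5.0124^2 + 10*5.0124 - 13 = 187.8689
Step 2: Evaluate g(x).
g(5.0124) = 2*5.0124 - 13 = -2.9752
Step 3: Compute Lagrangian.
L = 187.8689 + 13*-2.9752 = 149.1913


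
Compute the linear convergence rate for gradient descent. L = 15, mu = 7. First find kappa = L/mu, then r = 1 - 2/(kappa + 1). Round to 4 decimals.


Step 1: Compute the condition number.
kappa = L/mu = 15/7 = 2.1429
Step 2: Compute the convergence rate.
r = 1 - 2/(kappa + 1) = 1 - 2*mu/(L + mu) = (L - mu)/(L + mu) = 8/22 = 0.3636


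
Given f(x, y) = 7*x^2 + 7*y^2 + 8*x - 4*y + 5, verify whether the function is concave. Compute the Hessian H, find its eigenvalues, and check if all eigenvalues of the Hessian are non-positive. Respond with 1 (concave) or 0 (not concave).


The Hessian of f(x,y) = 7*x^2 + 7*y^2 + 8*x - 4*y + 5 is:
H = [[14, 0], [0, 14]]
Trace = 14 + 14 = 28
Determinant = 14*14 - (0)^2 = 196
Discriminant = (28)^2 - 4*196 = 0.0
Eigenvalues: lambda_1 = 14.0, lambda_2 = 14.0
The function is not concave.

0


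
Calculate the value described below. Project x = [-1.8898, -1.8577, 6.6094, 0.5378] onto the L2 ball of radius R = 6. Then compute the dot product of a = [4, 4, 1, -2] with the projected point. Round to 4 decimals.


Step 1: Compute ||x|| (intermediates to 6 decimals).
||x|| = sqrt((-1.8898)^2 + (-1.8577)^2 + 6.6094^2 + 0.5378^2) = 7.141134
Step 2: Project.
Since ||x|| > R, scale = R/||x|| = 6/7.141134 = 0.840203, proj(x) = scale * x
proj(x) = [-1.587816, -1.560845, 5.553238, 0.451861]
Step 3: Dot product.
a^T * proj(x) = 4*(-1.587816) + 4*(-1.560845) + 1*5.553238 - 2*0.451861 = -7.9451


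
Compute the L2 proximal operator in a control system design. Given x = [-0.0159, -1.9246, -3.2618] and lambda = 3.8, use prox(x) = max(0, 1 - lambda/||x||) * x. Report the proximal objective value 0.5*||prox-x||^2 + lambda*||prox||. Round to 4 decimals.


Step 1: Compute ||x||.
||x|| = 3.7873
Step 2: Compute scaling factor.
scale = max(0, 1 - 3.8/3.7873) = 0.0
Step 3: prox(x) = [-0.0, -0.0, -0.0]
||prox(x)|| = 0.0
Step 4: Proximal objective.
0.5*||prox-x||^2 = 7.1718
lambda*||prox|| = 0.0
Total = 7.1718


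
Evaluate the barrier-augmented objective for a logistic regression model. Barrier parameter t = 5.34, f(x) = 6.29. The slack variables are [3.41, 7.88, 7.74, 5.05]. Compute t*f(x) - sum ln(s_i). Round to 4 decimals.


Step 1: Compute log-barrier.
ln values: [1.2267, 2.0643, 2.0464, 1.6194]
phi = -(1.2267 + 2.0643 + 2.0464 + 1.6194) = -6.9568
Step 2: Compute augmented objective.
t*f(x) = 5.34*6.29 = 33.5886
Total = 33.5886 - 6.9568 = 26.6318


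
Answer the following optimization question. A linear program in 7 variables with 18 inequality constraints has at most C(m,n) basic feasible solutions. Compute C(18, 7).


Each vertex corresponds to some choice of n active constraints out of m, so the number of vertices is at most C(m, n) = m! / (n!(m-n)!).
m = 18, n = 7
Numerator: 18 * 17 * 16 * 15 * 14 * 13 * 12
Denominator: 7! = 5040
C(18, 7) = 31824


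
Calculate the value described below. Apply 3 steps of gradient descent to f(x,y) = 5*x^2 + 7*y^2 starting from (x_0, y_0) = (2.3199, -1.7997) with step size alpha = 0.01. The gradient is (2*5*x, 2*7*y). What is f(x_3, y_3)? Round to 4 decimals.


Gradient descent on f(x,y) = 5*x^2 + 7*y^2.
Starting point: (2.3199, -1.7997), alpha = 0.01
Step 1: grad_x = 2*5*2.3199 = 23.199, grad_y = 2*7*-1.7997 = -25.1958
  x_1 = 2.3199 - 0.01*23.199 = 2.0879
  y_1 = -1.7997 - 0.01*-25.1958 = -1.5477
Step 2: grad_x = 2*5*2.0879 = 20.8791, grad_y = 2*7*-1.5477 = -21.6684
  x_2 = 2.0879 - 0.01*20.8791 = 1.8791
  y_2 = -1.5477 - 0.01*-21.6684 = -1.3311
Step 3: grad_x = 2*5*1.8791 = 18.7912, grad_y = 2*7*-1.3311 = -18.6348
  x_3 = 1.8791 - 0.01*18.7912 = 1.6912
  y_3 = -1.3311 - 0.01*-18.6348 = -1.1447
f(1.6912, -1.1447) = 5*1.6912^2 + 7*(-1.1447)^2 = 23.4734
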